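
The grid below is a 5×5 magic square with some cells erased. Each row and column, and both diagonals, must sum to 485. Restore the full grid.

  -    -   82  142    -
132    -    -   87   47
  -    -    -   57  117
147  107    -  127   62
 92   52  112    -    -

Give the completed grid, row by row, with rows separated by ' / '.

37 122 82 142 102 / 132 67 152 87 47 / 77 137 97 57 117 / 147 107 42 127 62 / 92 52 112 72 157

Row 4 needs 485; the known cells sum to 443, so (4,3) = 42.
Using column 4: 142 + 87 + 57 + 127 + ? → (5,4) = 485 − 413 = 72.
Row 5 needs 485; the known cells sum to 328, so (5,5) = 157.
From column 5, 485 − (47 + 117 + 62 + 157) gives (1,5) = 102.
The remaining cell in anti-diagonal is (3,3) = 485 − 388 = 97.
Column 3 needs 485; the known cells sum to 333, so (2,3) = 152.
Using row 2: 132 + 152 + 87 + 47 + ? → (2,2) = 485 − 418 = 67.
Main diagonal must total 485; the given cells sum to 448, so (1,1) = 37.
From row 1, 485 − (37 + 82 + 142 + 102) gives (1,2) = 122.
From column 1, 485 − (37 + 132 + 147 + 92) gives (3,1) = 77.
Using column 2: 122 + 67 + 107 + 52 + ? → (3,2) = 485 − 348 = 137.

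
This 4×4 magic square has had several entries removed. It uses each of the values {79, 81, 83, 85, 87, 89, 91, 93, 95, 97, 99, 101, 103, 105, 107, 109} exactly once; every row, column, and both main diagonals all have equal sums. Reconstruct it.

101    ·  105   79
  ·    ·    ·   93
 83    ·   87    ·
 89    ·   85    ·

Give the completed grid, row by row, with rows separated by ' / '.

101 91 105 79 / 103 81 99 93 / 83 109 87 97 / 89 95 85 107

The 16 entries sum to 1504, so each line sums to 1504/4 = 376.
Row 1: 101 + 105 + 79 + ? = 376, so (1,2) = 91.
The remaining cell in column 1 is (2,1) = 376 − 273 = 103.
Using column 3: 105 + 87 + 85 + ? → (2,3) = 376 − 277 = 99.
Anti-diagonal: 79 + 99 + 89 + ? = 376, so (3,2) = 109.
From row 2, 376 − (103 + 99 + 93) gives (2,2) = 81.
From row 3, 376 − (83 + 109 + 87) gives (3,4) = 97.
Column 2 needs 376; the known cells sum to 281, so (4,2) = 95.
From column 4, 376 − (79 + 93 + 97) gives (4,4) = 107.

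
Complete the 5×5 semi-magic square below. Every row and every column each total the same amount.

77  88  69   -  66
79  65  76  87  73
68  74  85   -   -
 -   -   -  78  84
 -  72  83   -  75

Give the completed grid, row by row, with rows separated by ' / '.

77 88 69 80 66 / 79 65 76 87 73 / 68 74 85 71 82 / 70 81 67 78 84 / 86 72 83 64 75

Row 2 is already complete: 79 + 65 + 76 + 87 + 73 = 380, so that is the magic constant.
Using row 1: 77 + 88 + 69 + 66 + ? → (1,4) = 380 − 300 = 80.
Column 2: 88 + 65 + 74 + 72 + ? = 380, so (4,2) = 81.
The remaining cell in column 3 is (4,3) = 380 − 313 = 67.
Column 5 must total 380; the given cells sum to 298, so (3,5) = 82.
From row 3, 380 − (68 + 74 + 85 + 82) gives (3,4) = 71.
The remaining cell in row 4 is (4,1) = 380 − 310 = 70.
Column 1 needs 380; the known cells sum to 294, so (5,1) = 86.
From column 4, 380 − (80 + 87 + 71 + 78) gives (5,4) = 64.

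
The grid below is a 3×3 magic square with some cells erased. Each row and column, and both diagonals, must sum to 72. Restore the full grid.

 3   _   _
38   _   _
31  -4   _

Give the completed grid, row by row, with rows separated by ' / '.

Using row 3: 31 + (-4) + ? → (3,3) = 72 − 27 = 45.
The remaining cell in main diagonal is (2,2) = 72 − 48 = 24.
Using anti-diagonal: 24 + 31 + ? → (1,3) = 72 − 55 = 17.
Row 1 must total 72; the given cells sum to 20, so (1,2) = 52.
Row 2: 38 + 24 + ? = 72, so (2,3) = 10.

3 52 17 / 38 24 10 / 31 -4 45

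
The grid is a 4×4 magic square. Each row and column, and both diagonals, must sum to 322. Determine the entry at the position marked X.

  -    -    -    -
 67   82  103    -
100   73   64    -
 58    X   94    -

91

The remaining cell in row 2 is (2,4) = 322 − 252 = 70.
Row 3 must total 322; the given cells sum to 237, so (3,4) = 85.
The remaining cell in column 1 is (1,1) = 322 − 225 = 97.
Column 3 needs 322; the known cells sum to 261, so (1,3) = 61.
Main diagonal: 97 + 82 + 64 + ? = 322, so (4,4) = 79.
Anti-diagonal needs 322; the known cells sum to 234, so (1,4) = 88.
Using row 1: 97 + 61 + 88 + ? → (1,2) = 322 − 246 = 76.
The remaining cell in row 4 is (4,2) = 322 − 231 = 91.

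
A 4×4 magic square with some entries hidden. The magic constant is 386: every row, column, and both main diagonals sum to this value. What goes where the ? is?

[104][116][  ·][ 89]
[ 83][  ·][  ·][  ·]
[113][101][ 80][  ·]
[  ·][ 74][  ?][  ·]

From row 1, 386 − (104 + 116 + 89) gives (1,3) = 77.
Row 3: 113 + 101 + 80 + ? = 386, so (3,4) = 92.
Using column 1: 104 + 83 + 113 + ? → (4,1) = 386 − 300 = 86.
From column 2, 386 − (116 + 101 + 74) gives (2,2) = 95.
Using main diagonal: 104 + 95 + 80 + ? → (4,4) = 386 − 279 = 107.
Anti-diagonal: 89 + 101 + 86 + ? = 386, so (2,3) = 110.
Row 2 must total 386; the given cells sum to 288, so (2,4) = 98.
Row 4 must total 386; the given cells sum to 267, so (4,3) = 119.

119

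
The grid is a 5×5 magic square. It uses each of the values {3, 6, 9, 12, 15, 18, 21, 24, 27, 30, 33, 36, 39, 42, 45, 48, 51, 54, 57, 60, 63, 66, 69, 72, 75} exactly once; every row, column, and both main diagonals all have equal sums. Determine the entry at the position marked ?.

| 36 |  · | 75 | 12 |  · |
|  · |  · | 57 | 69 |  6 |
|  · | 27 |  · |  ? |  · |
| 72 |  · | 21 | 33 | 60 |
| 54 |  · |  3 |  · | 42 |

51

The 25 entries sum to 975, so each line sums to 975/5 = 195.
Row 4 needs 195; the known cells sum to 186, so (4,2) = 9.
Column 3 needs 195; the known cells sum to 156, so (3,3) = 39.
Main diagonal needs 195; the known cells sum to 150, so (2,2) = 45.
From anti-diagonal, 195 − (69 + 39 + 9 + 54) gives (1,5) = 24.
Row 1 must total 195; the given cells sum to 147, so (1,2) = 48.
Row 2 needs 195; the known cells sum to 177, so (2,1) = 18.
From column 1, 195 − (36 + 18 + 72 + 54) gives (3,1) = 15.
Column 2: 48 + 45 + 27 + 9 + ? = 195, so (5,2) = 66.
Column 5: 24 + 6 + 60 + 42 + ? = 195, so (3,5) = 63.
The remaining cell in row 3 is (3,4) = 195 − 144 = 51.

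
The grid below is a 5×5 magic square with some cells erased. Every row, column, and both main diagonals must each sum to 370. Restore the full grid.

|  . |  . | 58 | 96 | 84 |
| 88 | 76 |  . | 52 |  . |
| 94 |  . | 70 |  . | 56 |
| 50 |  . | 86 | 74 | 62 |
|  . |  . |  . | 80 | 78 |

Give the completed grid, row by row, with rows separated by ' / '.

72 60 58 96 84 / 88 76 64 52 90 / 94 82 70 68 56 / 50 98 86 74 62 / 66 54 92 80 78

Row 4 needs 370; the known cells sum to 272, so (4,2) = 98.
Column 4 must total 370; the given cells sum to 302, so (3,4) = 68.
Column 5 must total 370; the given cells sum to 280, so (2,5) = 90.
Main diagonal: 76 + 70 + 74 + 78 + ? = 370, so (1,1) = 72.
Anti-diagonal: 84 + 52 + 70 + 98 + ? = 370, so (5,1) = 66.
From row 1, 370 − (72 + 58 + 96 + 84) gives (1,2) = 60.
Row 2 must total 370; the given cells sum to 306, so (2,3) = 64.
The remaining cell in row 3 is (3,2) = 370 − 288 = 82.
Using column 2: 60 + 76 + 82 + 98 + ? → (5,2) = 370 − 316 = 54.
Column 3: 58 + 64 + 70 + 86 + ? = 370, so (5,3) = 92.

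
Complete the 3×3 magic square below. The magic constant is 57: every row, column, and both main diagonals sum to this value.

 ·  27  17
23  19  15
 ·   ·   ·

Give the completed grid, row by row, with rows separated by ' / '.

13 27 17 / 23 19 15 / 21 11 25

Row 1 needs 57; the known cells sum to 44, so (1,1) = 13.
Using column 1: 13 + 23 + ? → (3,1) = 57 − 36 = 21.
Column 2 must total 57; the given cells sum to 46, so (3,2) = 11.
The remaining cell in column 3 is (3,3) = 57 − 32 = 25.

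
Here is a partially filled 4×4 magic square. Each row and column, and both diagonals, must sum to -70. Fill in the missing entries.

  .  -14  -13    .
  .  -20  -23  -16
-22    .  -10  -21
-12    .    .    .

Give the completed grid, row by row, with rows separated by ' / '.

From row 2, -70 − (-20 + (-23) + (-16)) gives (2,1) = -11.
Using row 3: -22 + (-10) + (-21) + ? → (3,2) = -70 − (-53) = -17.
Using column 1: -11 + (-22) + (-12) + ? → (1,1) = -70 − (-45) = -25.
Using column 2: -14 + (-20) + (-17) + ? → (4,2) = -70 − (-51) = -19.
From column 3, -70 − (-13 + (-23) + (-10)) gives (4,3) = -24.
Using main diagonal: -25 + (-20) + (-10) + ? → (4,4) = -70 − (-55) = -15.
Anti-diagonal must total -70; the given cells sum to -52, so (1,4) = -18.

-25 -14 -13 -18 / -11 -20 -23 -16 / -22 -17 -10 -21 / -12 -19 -24 -15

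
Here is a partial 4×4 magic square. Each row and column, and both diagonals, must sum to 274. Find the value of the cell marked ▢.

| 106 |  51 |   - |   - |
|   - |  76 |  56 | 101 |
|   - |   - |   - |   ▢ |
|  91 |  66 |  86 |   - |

96

From row 2, 274 − (76 + 56 + 101) gives (2,1) = 41.
From row 4, 274 − (91 + 66 + 86) gives (4,4) = 31.
The remaining cell in column 1 is (3,1) = 274 − 238 = 36.
Column 2: 51 + 76 + 66 + ? = 274, so (3,2) = 81.
From main diagonal, 274 − (106 + 76 + 31) gives (3,3) = 61.
The remaining cell in anti-diagonal is (1,4) = 274 − 228 = 46.
Row 1 must total 274; the given cells sum to 203, so (1,3) = 71.
Using row 3: 36 + 81 + 61 + ? → (3,4) = 274 − 178 = 96.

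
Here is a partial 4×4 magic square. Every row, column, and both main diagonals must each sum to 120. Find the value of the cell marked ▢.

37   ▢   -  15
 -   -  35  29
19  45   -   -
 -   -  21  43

Column 4 must total 120; the given cells sum to 87, so (3,4) = 33.
The remaining cell in anti-diagonal is (4,1) = 120 − 95 = 25.
From row 3, 120 − (19 + 45 + 33) gives (3,3) = 23.
From row 4, 120 − (25 + 21 + 43) gives (4,2) = 31.
Column 1: 37 + 19 + 25 + ? = 120, so (2,1) = 39.
Using column 3: 35 + 23 + 21 + ? → (1,3) = 120 − 79 = 41.
From main diagonal, 120 − (37 + 23 + 43) gives (2,2) = 17.
Row 1: 37 + 41 + 15 + ? = 120, so (1,2) = 27.

27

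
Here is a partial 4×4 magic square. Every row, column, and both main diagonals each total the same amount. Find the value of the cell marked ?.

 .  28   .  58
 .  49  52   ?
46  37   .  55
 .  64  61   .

Column 2 is complete and sums to 178; that is the magic constant.
From row 3, 178 − (46 + 37 + 55) gives (3,3) = 40.
Using column 3: 52 + 40 + 61 + ? → (1,3) = 178 − 153 = 25.
Using anti-diagonal: 58 + 52 + 37 + ? → (4,1) = 178 − 147 = 31.
Row 1 must total 178; the given cells sum to 111, so (1,1) = 67.
Row 4 must total 178; the given cells sum to 156, so (4,4) = 22.
Column 1: 67 + 46 + 31 + ? = 178, so (2,1) = 34.
Using column 4: 58 + 55 + 22 + ? → (2,4) = 178 − 135 = 43.

43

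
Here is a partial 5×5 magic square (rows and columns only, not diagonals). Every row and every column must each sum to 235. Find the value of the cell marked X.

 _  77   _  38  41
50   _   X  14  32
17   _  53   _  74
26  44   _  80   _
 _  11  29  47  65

The remaining cell in row 5 is (5,1) = 235 − 152 = 83.
Using column 1: 50 + 17 + 26 + 83 + ? → (1,1) = 235 − 176 = 59.
Column 4: 38 + 14 + 80 + 47 + ? = 235, so (3,4) = 56.
The remaining cell in column 5 is (4,5) = 235 − 212 = 23.
Row 1 needs 235; the known cells sum to 215, so (1,3) = 20.
Row 3 needs 235; the known cells sum to 200, so (3,2) = 35.
The remaining cell in row 4 is (4,3) = 235 − 173 = 62.
Column 2 must total 235; the given cells sum to 167, so (2,2) = 68.
Column 3 needs 235; the known cells sum to 164, so (2,3) = 71.

71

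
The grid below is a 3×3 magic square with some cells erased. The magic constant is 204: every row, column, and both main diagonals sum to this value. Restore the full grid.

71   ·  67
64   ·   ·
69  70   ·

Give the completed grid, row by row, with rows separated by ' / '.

71 66 67 / 64 68 72 / 69 70 65

Row 1 must total 204; the given cells sum to 138, so (1,2) = 66.
The remaining cell in row 3 is (3,3) = 204 − 139 = 65.
Column 2 needs 204; the known cells sum to 136, so (2,2) = 68.
From column 3, 204 − (67 + 65) gives (2,3) = 72.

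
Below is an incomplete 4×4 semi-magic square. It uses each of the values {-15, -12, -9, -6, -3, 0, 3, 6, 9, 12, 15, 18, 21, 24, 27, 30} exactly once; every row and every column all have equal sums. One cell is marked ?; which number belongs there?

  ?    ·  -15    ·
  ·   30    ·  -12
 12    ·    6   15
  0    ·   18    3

27

The 16 entries sum to 120, so each line sums to 120/4 = 30.
Row 3 must total 30; the given cells sum to 33, so (3,2) = -3.
The remaining cell in row 4 is (4,2) = 30 − 21 = 9.
Column 2 must total 30; the given cells sum to 36, so (1,2) = -6.
Column 3 must total 30; the given cells sum to 9, so (2,3) = 21.
From column 4, 30 − (-12 + 15 + 3) gives (1,4) = 24.
From row 1, 30 − (-6 + (-15) + 24) gives (1,1) = 27.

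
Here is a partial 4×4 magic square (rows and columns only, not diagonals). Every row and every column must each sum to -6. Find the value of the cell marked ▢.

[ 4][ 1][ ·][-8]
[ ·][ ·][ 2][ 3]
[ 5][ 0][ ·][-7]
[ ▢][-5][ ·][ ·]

Row 1 needs -6; the known cells sum to -3, so (1,3) = -3.
Row 3 needs -6; the known cells sum to -2, so (3,3) = -4.
Column 2 needs -6; the known cells sum to -4, so (2,2) = -2.
Column 3 must total -6; the given cells sum to -5, so (4,3) = -1.
Using column 4: -8 + 3 + (-7) + ? → (4,4) = -6 − (-12) = 6.
Using row 2: -2 + 2 + 3 + ? → (2,1) = -6 − 3 = -9.
The remaining cell in row 4 is (4,1) = -6 − 0 = -6.

-6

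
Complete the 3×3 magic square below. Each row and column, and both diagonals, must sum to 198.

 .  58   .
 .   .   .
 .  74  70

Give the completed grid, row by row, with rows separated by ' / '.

The remaining cell in row 3 is (3,1) = 198 − 144 = 54.
Column 2 needs 198; the known cells sum to 132, so (2,2) = 66.
Using main diagonal: 66 + 70 + ? → (1,1) = 198 − 136 = 62.
The remaining cell in anti-diagonal is (1,3) = 198 − 120 = 78.
Column 1: 62 + 54 + ? = 198, so (2,1) = 82.
Using column 3: 78 + 70 + ? → (2,3) = 198 − 148 = 50.

62 58 78 / 82 66 50 / 54 74 70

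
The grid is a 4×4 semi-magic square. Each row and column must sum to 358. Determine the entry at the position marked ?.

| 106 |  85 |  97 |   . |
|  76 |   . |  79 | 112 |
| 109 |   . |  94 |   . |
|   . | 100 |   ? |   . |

88

Using row 1: 106 + 85 + 97 + ? → (1,4) = 358 − 288 = 70.
Row 2 must total 358; the given cells sum to 267, so (2,2) = 91.
Column 1: 106 + 76 + 109 + ? = 358, so (4,1) = 67.
Column 2 needs 358; the known cells sum to 276, so (3,2) = 82.
The remaining cell in column 3 is (4,3) = 358 − 270 = 88.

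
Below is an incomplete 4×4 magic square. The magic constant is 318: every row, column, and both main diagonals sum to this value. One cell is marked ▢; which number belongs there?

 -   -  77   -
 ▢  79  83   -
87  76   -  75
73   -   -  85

Row 3 must total 318; the given cells sum to 238, so (3,3) = 80.
Using column 3: 77 + 83 + 80 + ? → (4,3) = 318 − 240 = 78.
Main diagonal: 79 + 80 + 85 + ? = 318, so (1,1) = 74.
Anti-diagonal: 83 + 76 + 73 + ? = 318, so (1,4) = 86.
Using row 1: 74 + 77 + 86 + ? → (1,2) = 318 − 237 = 81.
The remaining cell in row 4 is (4,2) = 318 − 236 = 82.
Using column 1: 74 + 87 + 73 + ? → (2,1) = 318 − 234 = 84.

84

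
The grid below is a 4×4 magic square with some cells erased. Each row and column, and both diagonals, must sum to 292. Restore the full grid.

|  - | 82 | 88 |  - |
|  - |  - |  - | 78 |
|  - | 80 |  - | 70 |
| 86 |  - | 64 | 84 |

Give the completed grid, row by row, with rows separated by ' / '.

62 82 88 60 / 76 72 66 78 / 68 80 74 70 / 86 58 64 84

Row 4: 86 + 64 + 84 + ? = 292, so (4,2) = 58.
Column 2 must total 292; the given cells sum to 220, so (2,2) = 72.
Column 4 needs 292; the known cells sum to 232, so (1,4) = 60.
The remaining cell in anti-diagonal is (2,3) = 292 − 226 = 66.
Row 1 needs 292; the known cells sum to 230, so (1,1) = 62.
Using row 2: 72 + 66 + 78 + ? → (2,1) = 292 − 216 = 76.
Column 1 needs 292; the known cells sum to 224, so (3,1) = 68.
Column 3 must total 292; the given cells sum to 218, so (3,3) = 74.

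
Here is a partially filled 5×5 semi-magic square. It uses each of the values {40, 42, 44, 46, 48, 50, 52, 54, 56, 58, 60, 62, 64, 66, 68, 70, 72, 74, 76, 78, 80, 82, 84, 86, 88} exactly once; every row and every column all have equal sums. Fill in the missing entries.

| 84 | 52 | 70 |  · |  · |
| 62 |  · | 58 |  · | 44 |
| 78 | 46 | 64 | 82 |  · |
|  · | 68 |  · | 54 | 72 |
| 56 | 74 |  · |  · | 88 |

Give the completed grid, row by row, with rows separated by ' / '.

84 52 70 48 66 / 62 80 58 76 44 / 78 46 64 82 50 / 40 68 86 54 72 / 56 74 42 60 88

The 25 entries sum to 1600, so each line sums to 1600/5 = 320.
The remaining cell in row 3 is (3,5) = 320 − 270 = 50.
Using column 1: 84 + 62 + 78 + 56 + ? → (4,1) = 320 − 280 = 40.
From column 2, 320 − (52 + 46 + 68 + 74) gives (2,2) = 80.
Column 5 needs 320; the known cells sum to 254, so (1,5) = 66.
Row 1 must total 320; the given cells sum to 272, so (1,4) = 48.
Row 2: 62 + 80 + 58 + 44 + ? = 320, so (2,4) = 76.
The remaining cell in row 4 is (4,3) = 320 − 234 = 86.
From column 3, 320 − (70 + 58 + 64 + 86) gives (5,3) = 42.
Using column 4: 48 + 76 + 82 + 54 + ? → (5,4) = 320 − 260 = 60.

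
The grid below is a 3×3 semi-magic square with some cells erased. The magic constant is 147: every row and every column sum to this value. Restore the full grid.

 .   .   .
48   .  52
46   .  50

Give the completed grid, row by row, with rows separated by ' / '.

From row 2, 147 − (48 + 52) gives (2,2) = 47.
Row 3 must total 147; the given cells sum to 96, so (3,2) = 51.
Column 1: 48 + 46 + ? = 147, so (1,1) = 53.
Using column 2: 47 + 51 + ? → (1,2) = 147 − 98 = 49.
The remaining cell in column 3 is (1,3) = 147 − 102 = 45.

53 49 45 / 48 47 52 / 46 51 50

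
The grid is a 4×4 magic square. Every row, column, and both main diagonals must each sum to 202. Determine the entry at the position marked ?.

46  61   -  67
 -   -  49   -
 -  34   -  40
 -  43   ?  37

From row 1, 202 − (46 + 61 + 67) gives (1,3) = 28.
Column 2 must total 202; the given cells sum to 138, so (2,2) = 64.
Column 4 must total 202; the given cells sum to 144, so (2,4) = 58.
Main diagonal: 46 + 64 + 37 + ? = 202, so (3,3) = 55.
Using anti-diagonal: 67 + 49 + 34 + ? → (4,1) = 202 − 150 = 52.
Row 2: 64 + 49 + 58 + ? = 202, so (2,1) = 31.
Row 3 needs 202; the known cells sum to 129, so (3,1) = 73.
From row 4, 202 − (52 + 43 + 37) gives (4,3) = 70.

70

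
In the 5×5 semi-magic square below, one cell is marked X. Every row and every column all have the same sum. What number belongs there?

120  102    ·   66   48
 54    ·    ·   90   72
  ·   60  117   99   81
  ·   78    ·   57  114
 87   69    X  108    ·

51

Column 4 is complete and sums to 420; that is the magic constant.
Row 1: 120 + 102 + 66 + 48 + ? = 420, so (1,3) = 84.
Row 3 must total 420; the given cells sum to 357, so (3,1) = 63.
The remaining cell in column 1 is (4,1) = 420 − 324 = 96.
The remaining cell in column 2 is (2,2) = 420 − 309 = 111.
Using column 5: 48 + 72 + 81 + 114 + ? → (5,5) = 420 − 315 = 105.
Row 2 needs 420; the known cells sum to 327, so (2,3) = 93.
Row 4 needs 420; the known cells sum to 345, so (4,3) = 75.
Row 5 needs 420; the known cells sum to 369, so (5,3) = 51.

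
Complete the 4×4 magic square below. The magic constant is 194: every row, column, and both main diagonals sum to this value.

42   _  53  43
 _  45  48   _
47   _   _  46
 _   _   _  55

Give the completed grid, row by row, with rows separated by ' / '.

42 56 53 43 / 51 45 48 50 / 47 49 52 46 / 54 44 41 55

Row 1 must total 194; the given cells sum to 138, so (1,2) = 56.
Using column 4: 43 + 46 + 55 + ? → (2,4) = 194 − 144 = 50.
Main diagonal must total 194; the given cells sum to 142, so (3,3) = 52.
Row 2 must total 194; the given cells sum to 143, so (2,1) = 51.
From row 3, 194 − (47 + 52 + 46) gives (3,2) = 49.
Column 1: 42 + 51 + 47 + ? = 194, so (4,1) = 54.
Using column 2: 56 + 45 + 49 + ? → (4,2) = 194 − 150 = 44.
The remaining cell in column 3 is (4,3) = 194 − 153 = 41.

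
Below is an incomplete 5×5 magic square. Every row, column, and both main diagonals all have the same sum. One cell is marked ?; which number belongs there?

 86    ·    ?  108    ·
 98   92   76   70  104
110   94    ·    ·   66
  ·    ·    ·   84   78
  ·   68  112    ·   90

64

Row 2 is complete and sums to 440; that is the magic constant.
Column 5 must total 440; the given cells sum to 338, so (1,5) = 102.
Main diagonal must total 440; the given cells sum to 352, so (3,3) = 88.
Row 3 must total 440; the given cells sum to 358, so (3,4) = 82.
Column 4 must total 440; the given cells sum to 344, so (5,4) = 96.
Row 5 must total 440; the given cells sum to 366, so (5,1) = 74.
The remaining cell in column 1 is (4,1) = 440 − 368 = 72.
Anti-diagonal must total 440; the given cells sum to 334, so (4,2) = 106.
Row 4: 72 + 106 + 84 + 78 + ? = 440, so (4,3) = 100.
Column 2 must total 440; the given cells sum to 360, so (1,2) = 80.
Column 3 needs 440; the known cells sum to 376, so (1,3) = 64.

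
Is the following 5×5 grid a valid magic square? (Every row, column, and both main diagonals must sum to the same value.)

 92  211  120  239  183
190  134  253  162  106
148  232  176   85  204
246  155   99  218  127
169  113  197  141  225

Row 1: 92 + 211 + 120 + 239 + 183 = 845.
Row 2: 190 + 134 + 253 + 162 + 106 = 845.
Row 3: 148 + 232 + 176 + 85 + 204 = 845.
Row 4: 246 + 155 + 99 + 218 + 127 = 845.
Row 5: 169 + 113 + 197 + 141 + 225 = 845.
Column 1: 92 + 190 + 148 + 246 + 169 = 845.
Column 2: 211 + 134 + 232 + 155 + 113 = 845.
Column 3: 120 + 253 + 176 + 99 + 197 = 845.
Column 4: 239 + 162 + 85 + 218 + 141 = 845.
Column 5: 183 + 106 + 204 + 127 + 225 = 845.
Main diagonal: 92 + 134 + 176 + 218 + 225 = 845.
Anti-diagonal: 183 + 162 + 176 + 155 + 169 = 845.
All lines sum to 845.

Yes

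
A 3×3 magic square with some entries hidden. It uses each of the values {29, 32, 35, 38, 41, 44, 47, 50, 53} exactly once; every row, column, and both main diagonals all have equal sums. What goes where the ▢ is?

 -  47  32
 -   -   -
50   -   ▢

The 9 entries sum to 369, so each line sums to 369/3 = 123.
The remaining cell in row 1 is (1,1) = 123 − 79 = 44.
Column 1: 44 + 50 + ? = 123, so (2,1) = 29.
Using anti-diagonal: 32 + 50 + ? → (2,2) = 123 − 82 = 41.
Using row 2: 29 + 41 + ? → (2,3) = 123 − 70 = 53.
Using column 2: 47 + 41 + ? → (3,2) = 123 − 88 = 35.
From column 3, 123 − (32 + 53) gives (3,3) = 38.

38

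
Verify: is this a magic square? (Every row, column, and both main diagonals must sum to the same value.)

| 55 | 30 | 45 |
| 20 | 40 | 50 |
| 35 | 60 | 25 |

Row 1: 55 + 30 + 45 = 130.
Row 2: 20 + 40 + 50 = 110.
Row 3: 35 + 60 + 25 = 120.
Column 1: 55 + 20 + 35 = 110.
Column 2: 30 + 40 + 60 = 130.
Column 3: 45 + 50 + 25 = 120.
Main diagonal: 55 + 40 + 25 = 120.
Anti-diagonal: 45 + 40 + 35 = 120.

No — column 2 sums to 130 but column 1 sums to 110.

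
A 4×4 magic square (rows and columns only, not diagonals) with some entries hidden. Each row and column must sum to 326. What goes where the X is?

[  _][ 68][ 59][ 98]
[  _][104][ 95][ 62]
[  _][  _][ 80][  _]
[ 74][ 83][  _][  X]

77

Using row 1: 68 + 59 + 98 + ? → (1,1) = 326 − 225 = 101.
Row 2 needs 326; the known cells sum to 261, so (2,1) = 65.
From column 1, 326 − (101 + 65 + 74) gives (3,1) = 86.
Using column 2: 68 + 104 + 83 + ? → (3,2) = 326 − 255 = 71.
Column 3 must total 326; the given cells sum to 234, so (4,3) = 92.
Row 3 needs 326; the known cells sum to 237, so (3,4) = 89.
From row 4, 326 − (74 + 83 + 92) gives (4,4) = 77.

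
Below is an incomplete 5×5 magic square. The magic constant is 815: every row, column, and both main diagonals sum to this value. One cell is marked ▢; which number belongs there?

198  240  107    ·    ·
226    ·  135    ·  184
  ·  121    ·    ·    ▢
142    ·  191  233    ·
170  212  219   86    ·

247

From row 5, 815 − (170 + 212 + 219 + 86) gives (5,5) = 128.
From column 1, 815 − (198 + 226 + 142 + 170) gives (3,1) = 79.
Column 3 must total 815; the given cells sum to 652, so (3,3) = 163.
Main diagonal must total 815; the given cells sum to 722, so (2,2) = 93.
Using row 2: 226 + 93 + 135 + 184 + ? → (2,4) = 815 − 638 = 177.
Column 2 must total 815; the given cells sum to 666, so (4,2) = 149.
Anti-diagonal needs 815; the known cells sum to 659, so (1,5) = 156.
Row 1: 198 + 240 + 107 + 156 + ? = 815, so (1,4) = 114.
Using row 4: 142 + 149 + 191 + 233 + ? → (4,5) = 815 − 715 = 100.
Column 4: 114 + 177 + 233 + 86 + ? = 815, so (3,4) = 205.
Using column 5: 156 + 184 + 100 + 128 + ? → (3,5) = 815 − 568 = 247.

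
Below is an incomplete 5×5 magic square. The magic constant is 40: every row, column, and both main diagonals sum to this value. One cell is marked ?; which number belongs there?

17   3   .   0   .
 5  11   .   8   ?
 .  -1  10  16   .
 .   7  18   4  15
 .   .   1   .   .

19

Using row 4: 7 + 18 + 4 + 15 + ? → (4,1) = 40 − 44 = -4.
Column 2 needs 40; the known cells sum to 20, so (5,2) = 20.
Using column 4: 0 + 8 + 16 + 4 + ? → (5,4) = 40 − 28 = 12.
Main diagonal must total 40; the given cells sum to 42, so (5,5) = -2.
Using row 5: 20 + 1 + 12 + (-2) + ? → (5,1) = 40 − 31 = 9.
Using column 1: 17 + 5 + (-4) + 9 + ? → (3,1) = 40 − 27 = 13.
Using anti-diagonal: 8 + 10 + 7 + 9 + ? → (1,5) = 40 − 34 = 6.
Row 1 must total 40; the given cells sum to 26, so (1,3) = 14.
Row 3: 13 + (-1) + 10 + 16 + ? = 40, so (3,5) = 2.
Column 3 must total 40; the given cells sum to 43, so (2,3) = -3.
Column 5 needs 40; the known cells sum to 21, so (2,5) = 19.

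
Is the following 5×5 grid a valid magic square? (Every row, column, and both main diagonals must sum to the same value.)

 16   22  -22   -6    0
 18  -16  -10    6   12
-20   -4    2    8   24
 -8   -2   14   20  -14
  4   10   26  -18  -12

Yes

Row 1: 16 + 22 + (-22) + (-6) + 0 = 10.
Row 2: 18 + (-16) + (-10) + 6 + 12 = 10.
Row 3: -20 + (-4) + 2 + 8 + 24 = 10.
Row 4: -8 + (-2) + 14 + 20 + (-14) = 10.
Row 5: 4 + 10 + 26 + (-18) + (-12) = 10.
Column 1: 16 + 18 + (-20) + (-8) + 4 = 10.
Column 2: 22 + (-16) + (-4) + (-2) + 10 = 10.
Column 3: -22 + (-10) + 2 + 14 + 26 = 10.
Column 4: -6 + 6 + 8 + 20 + (-18) = 10.
Column 5: 0 + 12 + 24 + (-14) + (-12) = 10.
Main diagonal: 16 + (-16) + 2 + 20 + (-12) = 10.
Anti-diagonal: 0 + 6 + 2 + (-2) + 4 = 10.
All lines sum to 10.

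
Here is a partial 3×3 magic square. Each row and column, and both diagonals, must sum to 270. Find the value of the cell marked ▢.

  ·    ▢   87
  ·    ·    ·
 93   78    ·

102

The remaining cell in row 3 is (3,3) = 270 − 171 = 99.
Using column 3: 87 + 99 + ? → (2,3) = 270 − 186 = 84.
The remaining cell in anti-diagonal is (2,2) = 270 − 180 = 90.
From row 2, 270 − (90 + 84) gives (2,1) = 96.
Column 1: 96 + 93 + ? = 270, so (1,1) = 81.
Using column 2: 90 + 78 + ? → (1,2) = 270 − 168 = 102.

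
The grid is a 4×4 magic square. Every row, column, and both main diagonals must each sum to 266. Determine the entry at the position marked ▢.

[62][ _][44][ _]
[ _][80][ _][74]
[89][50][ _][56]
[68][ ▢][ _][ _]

Row 3 must total 266; the given cells sum to 195, so (3,3) = 71.
The remaining cell in column 1 is (2,1) = 266 − 219 = 47.
Main diagonal: 62 + 80 + 71 + ? = 266, so (4,4) = 53.
The remaining cell in row 2 is (2,3) = 266 − 201 = 65.
Column 3 needs 266; the known cells sum to 180, so (4,3) = 86.
The remaining cell in column 4 is (1,4) = 266 − 183 = 83.
From row 1, 266 − (62 + 44 + 83) gives (1,2) = 77.
Row 4 must total 266; the given cells sum to 207, so (4,2) = 59.

59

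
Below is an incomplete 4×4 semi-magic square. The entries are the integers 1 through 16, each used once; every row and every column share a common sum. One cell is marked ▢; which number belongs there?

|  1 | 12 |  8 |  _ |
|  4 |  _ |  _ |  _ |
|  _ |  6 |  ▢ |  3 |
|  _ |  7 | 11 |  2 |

The entries are 1 through 16, which sum to 136, so each line sums to 136/4 = 34.
From row 1, 34 − (1 + 12 + 8) gives (1,4) = 13.
Row 4: 7 + 11 + 2 + ? = 34, so (4,1) = 14.
The remaining cell in column 1 is (3,1) = 34 − 19 = 15.
The remaining cell in column 2 is (2,2) = 34 − 25 = 9.
From column 4, 34 − (13 + 3 + 2) gives (2,4) = 16.
From row 2, 34 − (4 + 9 + 16) gives (2,3) = 5.
Row 3: 15 + 6 + 3 + ? = 34, so (3,3) = 10.

10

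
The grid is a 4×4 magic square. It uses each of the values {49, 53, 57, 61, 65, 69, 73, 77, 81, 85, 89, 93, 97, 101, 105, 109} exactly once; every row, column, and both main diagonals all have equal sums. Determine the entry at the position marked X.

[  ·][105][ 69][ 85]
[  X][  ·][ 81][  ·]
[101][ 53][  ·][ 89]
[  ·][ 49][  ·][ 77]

61

The 16 entries sum to 1264, so each line sums to 1264/4 = 316.
Row 1 needs 316; the known cells sum to 259, so (1,1) = 57.
Row 3 must total 316; the given cells sum to 243, so (3,3) = 73.
Column 2: 105 + 53 + 49 + ? = 316, so (2,2) = 109.
Column 3: 69 + 81 + 73 + ? = 316, so (4,3) = 93.
From column 4, 316 − (85 + 89 + 77) gives (2,4) = 65.
From anti-diagonal, 316 − (85 + 81 + 53) gives (4,1) = 97.
Row 2 must total 316; the given cells sum to 255, so (2,1) = 61.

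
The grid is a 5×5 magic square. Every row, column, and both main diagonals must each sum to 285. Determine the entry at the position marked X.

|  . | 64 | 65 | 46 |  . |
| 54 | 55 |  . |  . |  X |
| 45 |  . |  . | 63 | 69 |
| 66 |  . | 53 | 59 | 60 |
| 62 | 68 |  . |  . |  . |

48

Row 4 must total 285; the given cells sum to 238, so (4,2) = 47.
From column 1, 285 − (54 + 45 + 66 + 62) gives (1,1) = 58.
Column 2 needs 285; the known cells sum to 234, so (3,2) = 51.
Row 1 needs 285; the known cells sum to 233, so (1,5) = 52.
From row 3, 285 − (45 + 51 + 63 + 69) gives (3,3) = 57.
Using main diagonal: 58 + 55 + 57 + 59 + ? → (5,5) = 285 − 229 = 56.
Anti-diagonal must total 285; the given cells sum to 218, so (2,4) = 67.
From column 4, 285 − (46 + 67 + 63 + 59) gives (5,4) = 50.
Using column 5: 52 + 69 + 60 + 56 + ? → (2,5) = 285 − 237 = 48.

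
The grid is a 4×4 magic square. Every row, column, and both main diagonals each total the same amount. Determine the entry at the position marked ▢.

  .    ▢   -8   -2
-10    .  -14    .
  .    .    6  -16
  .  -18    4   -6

Column 3 is complete and sums to -12; that is the magic constant.
Row 4 needs -12; the known cells sum to -20, so (4,1) = 8.
Column 4 needs -12; the known cells sum to -24, so (2,4) = 12.
Using anti-diagonal: -2 + (-14) + 8 + ? → (3,2) = -12 − (-8) = -4.
Row 2 must total -12; the given cells sum to -12, so (2,2) = 0.
Row 3 needs -12; the known cells sum to -14, so (3,1) = 2.
Column 1 must total -12; the given cells sum to 0, so (1,1) = -12.
Column 2: 0 + (-4) + (-18) + ? = -12, so (1,2) = 10.

10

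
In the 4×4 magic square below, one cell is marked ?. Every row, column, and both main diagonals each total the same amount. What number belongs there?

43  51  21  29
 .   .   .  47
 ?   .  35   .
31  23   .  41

Row 1 is complete and sums to 144; that is the magic constant.
Row 4 must total 144; the given cells sum to 95, so (4,3) = 49.
The remaining cell in column 3 is (2,3) = 144 − 105 = 39.
Using column 4: 29 + 47 + 41 + ? → (3,4) = 144 − 117 = 27.
From main diagonal, 144 − (43 + 35 + 41) gives (2,2) = 25.
Anti-diagonal needs 144; the known cells sum to 99, so (3,2) = 45.
From row 2, 144 − (25 + 39 + 47) gives (2,1) = 33.
Row 3: 45 + 35 + 27 + ? = 144, so (3,1) = 37.

37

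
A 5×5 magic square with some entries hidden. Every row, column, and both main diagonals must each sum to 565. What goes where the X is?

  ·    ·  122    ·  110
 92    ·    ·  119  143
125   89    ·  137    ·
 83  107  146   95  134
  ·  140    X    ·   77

104

Column 5 needs 565; the known cells sum to 464, so (3,5) = 101.
The remaining cell in row 3 is (3,3) = 565 − 452 = 113.
Anti-diagonal must total 565; the given cells sum to 449, so (5,1) = 116.
Column 1: 92 + 125 + 83 + 116 + ? = 565, so (1,1) = 149.
Main diagonal must total 565; the given cells sum to 434, so (2,2) = 131.
Row 2 needs 565; the known cells sum to 485, so (2,3) = 80.
Using column 2: 131 + 89 + 107 + 140 + ? → (1,2) = 565 − 467 = 98.
Column 3 must total 565; the given cells sum to 461, so (5,3) = 104.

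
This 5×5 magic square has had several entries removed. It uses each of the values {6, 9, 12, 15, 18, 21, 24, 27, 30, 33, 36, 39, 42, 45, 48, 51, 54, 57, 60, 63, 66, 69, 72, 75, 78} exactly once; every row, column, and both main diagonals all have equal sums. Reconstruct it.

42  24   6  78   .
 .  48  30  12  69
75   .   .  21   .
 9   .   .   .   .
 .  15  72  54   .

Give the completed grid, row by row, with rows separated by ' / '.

The 25 entries sum to 1050, so each line sums to 1050/5 = 210.
From row 1, 210 − (42 + 24 + 6 + 78) gives (1,5) = 60.
Row 2 must total 210; the given cells sum to 159, so (2,1) = 51.
The remaining cell in column 1 is (5,1) = 210 − 177 = 33.
The remaining cell in column 4 is (4,4) = 210 − 165 = 45.
Using row 5: 33 + 15 + 72 + 54 + ? → (5,5) = 210 − 174 = 36.
Main diagonal: 42 + 48 + 45 + 36 + ? = 210, so (3,3) = 39.
Anti-diagonal must total 210; the given cells sum to 144, so (4,2) = 66.
Column 2 must total 210; the given cells sum to 153, so (3,2) = 57.
From column 3, 210 − (6 + 30 + 39 + 72) gives (4,3) = 63.
Row 3 needs 210; the known cells sum to 192, so (3,5) = 18.
Row 4 must total 210; the given cells sum to 183, so (4,5) = 27.

42 24 6 78 60 / 51 48 30 12 69 / 75 57 39 21 18 / 9 66 63 45 27 / 33 15 72 54 36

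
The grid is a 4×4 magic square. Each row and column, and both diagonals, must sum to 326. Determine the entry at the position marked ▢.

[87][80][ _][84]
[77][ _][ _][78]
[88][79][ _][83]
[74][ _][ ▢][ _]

Row 1 needs 326; the known cells sum to 251, so (1,3) = 75.
The remaining cell in row 3 is (3,3) = 326 − 250 = 76.
Column 4: 84 + 78 + 83 + ? = 326, so (4,4) = 81.
From main diagonal, 326 − (87 + 76 + 81) gives (2,2) = 82.
Anti-diagonal must total 326; the given cells sum to 237, so (2,3) = 89.
Column 2: 80 + 82 + 79 + ? = 326, so (4,2) = 85.
Column 3: 75 + 89 + 76 + ? = 326, so (4,3) = 86.

86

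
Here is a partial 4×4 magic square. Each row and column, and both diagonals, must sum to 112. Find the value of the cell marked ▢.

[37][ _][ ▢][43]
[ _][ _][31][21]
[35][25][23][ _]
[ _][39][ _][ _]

The remaining cell in row 3 is (3,4) = 112 − 83 = 29.
Column 4 needs 112; the known cells sum to 93, so (4,4) = 19.
The remaining cell in main diagonal is (2,2) = 112 − 79 = 33.
Anti-diagonal must total 112; the given cells sum to 99, so (4,1) = 13.
From row 2, 112 − (33 + 31 + 21) gives (2,1) = 27.
Row 4 needs 112; the known cells sum to 71, so (4,3) = 41.
Column 2 needs 112; the known cells sum to 97, so (1,2) = 15.
Column 3 needs 112; the known cells sum to 95, so (1,3) = 17.

17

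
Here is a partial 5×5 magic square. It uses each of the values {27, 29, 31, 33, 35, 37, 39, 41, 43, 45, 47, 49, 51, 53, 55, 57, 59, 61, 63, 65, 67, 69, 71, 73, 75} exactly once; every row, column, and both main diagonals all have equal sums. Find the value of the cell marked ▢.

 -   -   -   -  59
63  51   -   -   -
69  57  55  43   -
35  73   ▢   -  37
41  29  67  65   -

61

The 25 entries sum to 1275, so each line sums to 1275/5 = 255.
The remaining cell in row 3 is (3,5) = 255 − 224 = 31.
Row 5 must total 255; the given cells sum to 202, so (5,5) = 53.
Column 1 needs 255; the known cells sum to 208, so (1,1) = 47.
Using column 2: 51 + 57 + 73 + 29 + ? → (1,2) = 255 − 210 = 45.
Column 5: 59 + 31 + 37 + 53 + ? = 255, so (2,5) = 75.
From main diagonal, 255 − (47 + 51 + 55 + 53) gives (4,4) = 49.
Anti-diagonal needs 255; the known cells sum to 228, so (2,4) = 27.
Using row 2: 63 + 51 + 27 + 75 + ? → (2,3) = 255 − 216 = 39.
From row 4, 255 − (35 + 73 + 49 + 37) gives (4,3) = 61.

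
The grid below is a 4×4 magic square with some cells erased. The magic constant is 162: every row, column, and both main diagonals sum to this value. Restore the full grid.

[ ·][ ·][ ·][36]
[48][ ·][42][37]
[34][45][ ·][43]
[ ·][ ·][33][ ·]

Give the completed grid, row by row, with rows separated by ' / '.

Row 2 must total 162; the given cells sum to 127, so (2,2) = 35.
Row 3 must total 162; the given cells sum to 122, so (3,3) = 40.
Column 3 needs 162; the known cells sum to 115, so (1,3) = 47.
Column 4 must total 162; the given cells sum to 116, so (4,4) = 46.
From main diagonal, 162 − (35 + 40 + 46) gives (1,1) = 41.
Using anti-diagonal: 36 + 42 + 45 + ? → (4,1) = 162 − 123 = 39.
Row 1 needs 162; the known cells sum to 124, so (1,2) = 38.
Using row 4: 39 + 33 + 46 + ? → (4,2) = 162 − 118 = 44.

41 38 47 36 / 48 35 42 37 / 34 45 40 43 / 39 44 33 46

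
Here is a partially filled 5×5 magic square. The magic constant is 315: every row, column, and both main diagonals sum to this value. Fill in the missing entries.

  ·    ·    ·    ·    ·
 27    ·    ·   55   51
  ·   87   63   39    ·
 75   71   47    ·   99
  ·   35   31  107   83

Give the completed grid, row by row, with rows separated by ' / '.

43 19 95 91 67 / 27 103 79 55 51 / 111 87 63 39 15 / 75 71 47 23 99 / 59 35 31 107 83

Row 4 needs 315; the known cells sum to 292, so (4,4) = 23.
Row 5 must total 315; the given cells sum to 256, so (5,1) = 59.
From column 4, 315 − (55 + 39 + 23 + 107) gives (1,4) = 91.
The remaining cell in anti-diagonal is (1,5) = 315 − 248 = 67.
Column 5 must total 315; the given cells sum to 300, so (3,5) = 15.
Row 3: 87 + 63 + 39 + 15 + ? = 315, so (3,1) = 111.
From column 1, 315 − (27 + 111 + 75 + 59) gives (1,1) = 43.
The remaining cell in main diagonal is (2,2) = 315 − 212 = 103.
Row 2 needs 315; the known cells sum to 236, so (2,3) = 79.
Column 2 needs 315; the known cells sum to 296, so (1,2) = 19.
The remaining cell in column 3 is (1,3) = 315 − 220 = 95.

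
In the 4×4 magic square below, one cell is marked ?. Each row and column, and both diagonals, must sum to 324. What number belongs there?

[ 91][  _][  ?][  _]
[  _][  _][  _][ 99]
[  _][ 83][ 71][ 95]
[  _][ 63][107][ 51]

87

Row 3 must total 324; the given cells sum to 249, so (3,1) = 75.
The remaining cell in row 4 is (4,1) = 324 − 221 = 103.
Column 1 needs 324; the known cells sum to 269, so (2,1) = 55.
Column 4 must total 324; the given cells sum to 245, so (1,4) = 79.
The remaining cell in main diagonal is (2,2) = 324 − 213 = 111.
The remaining cell in anti-diagonal is (2,3) = 324 − 265 = 59.
From column 2, 324 − (111 + 83 + 63) gives (1,2) = 67.
Column 3: 59 + 71 + 107 + ? = 324, so (1,3) = 87.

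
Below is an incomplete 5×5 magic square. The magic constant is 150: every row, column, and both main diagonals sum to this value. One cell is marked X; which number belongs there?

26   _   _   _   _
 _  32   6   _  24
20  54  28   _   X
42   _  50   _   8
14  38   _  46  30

36

Row 5 must total 150; the given cells sum to 128, so (5,3) = 22.
The remaining cell in column 1 is (2,1) = 150 − 102 = 48.
Column 3: 6 + 28 + 50 + 22 + ? = 150, so (1,3) = 44.
From main diagonal, 150 − (26 + 32 + 28 + 30) gives (4,4) = 34.
Row 2 must total 150; the given cells sum to 110, so (2,4) = 40.
Using row 4: 42 + 50 + 34 + 8 + ? → (4,2) = 150 − 134 = 16.
Column 2 needs 150; the known cells sum to 140, so (1,2) = 10.
Using anti-diagonal: 40 + 28 + 16 + 14 + ? → (1,5) = 150 − 98 = 52.
The remaining cell in row 1 is (1,4) = 150 − 132 = 18.
Column 4 needs 150; the known cells sum to 138, so (3,4) = 12.
Column 5 must total 150; the given cells sum to 114, so (3,5) = 36.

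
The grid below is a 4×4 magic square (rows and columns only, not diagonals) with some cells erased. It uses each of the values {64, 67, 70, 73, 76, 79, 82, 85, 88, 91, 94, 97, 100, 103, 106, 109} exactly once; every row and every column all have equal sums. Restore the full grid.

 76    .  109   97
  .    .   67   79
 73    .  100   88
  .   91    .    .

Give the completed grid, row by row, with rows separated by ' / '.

The 16 entries sum to 1384, so each line sums to 1384/4 = 346.
From row 1, 346 − (76 + 109 + 97) gives (1,2) = 64.
Row 3 needs 346; the known cells sum to 261, so (3,2) = 85.
Using column 2: 64 + 85 + 91 + ? → (2,2) = 346 − 240 = 106.
The remaining cell in column 3 is (4,3) = 346 − 276 = 70.
From column 4, 346 − (97 + 79 + 88) gives (4,4) = 82.
The remaining cell in row 2 is (2,1) = 346 − 252 = 94.
Row 4: 91 + 70 + 82 + ? = 346, so (4,1) = 103.

76 64 109 97 / 94 106 67 79 / 73 85 100 88 / 103 91 70 82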